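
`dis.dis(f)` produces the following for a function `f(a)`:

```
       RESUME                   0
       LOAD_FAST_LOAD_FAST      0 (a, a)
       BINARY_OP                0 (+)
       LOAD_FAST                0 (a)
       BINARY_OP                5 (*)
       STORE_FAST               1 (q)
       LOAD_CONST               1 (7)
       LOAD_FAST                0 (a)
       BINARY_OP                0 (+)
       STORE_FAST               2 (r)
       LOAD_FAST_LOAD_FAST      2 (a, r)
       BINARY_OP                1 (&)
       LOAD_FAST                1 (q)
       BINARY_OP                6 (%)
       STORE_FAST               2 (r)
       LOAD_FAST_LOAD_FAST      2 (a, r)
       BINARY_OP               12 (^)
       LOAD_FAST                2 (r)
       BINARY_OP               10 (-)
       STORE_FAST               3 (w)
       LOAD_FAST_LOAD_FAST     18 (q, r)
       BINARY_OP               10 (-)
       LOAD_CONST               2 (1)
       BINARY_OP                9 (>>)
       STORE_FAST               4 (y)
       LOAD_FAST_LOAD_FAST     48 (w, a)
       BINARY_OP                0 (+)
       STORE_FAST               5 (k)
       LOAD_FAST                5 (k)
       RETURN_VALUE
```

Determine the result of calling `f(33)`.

2

LOAD_FAST_LOAD_FAST a,a → push 33,33. Stack: [33, 33]
BINARY_OP + → 33 + 33 = 66. Stack: [66]
LOAD_FAST a → push 33. Stack: [66, 33]
BINARY_OP * → 66 * 33 = 2178. Stack: [2178]
STORE_FAST q → q=2178. Stack: []
LOAD_CONST → push 7. Stack: [7]
LOAD_FAST a → push 33. Stack: [7, 33]
BINARY_OP + → 7 + 33 = 40. Stack: [40]
STORE_FAST r → r=40. Stack: []
LOAD_FAST_LOAD_FAST a,r → push 33,40. Stack: [33, 40]
BINARY_OP & → 33 & 40 = 32. Stack: [32]
LOAD_FAST q → push 2178. Stack: [32, 2178]
BINARY_OP % → 32 % 2178 = 32. Stack: [32]
STORE_FAST r → r=32. Stack: []
LOAD_FAST_LOAD_FAST a,r → push 33,32. Stack: [33, 32]
BINARY_OP ^ → 33 ^ 32 = 1. Stack: [1]
LOAD_FAST r → push 32. Stack: [1, 32]
BINARY_OP - → 1 - 32 = -31. Stack: [-31]
STORE_FAST w → w=-31. Stack: []
LOAD_FAST_LOAD_FAST q,r → push 2178,32. Stack: [2178, 32]
BINARY_OP - → 2178 - 32 = 2146. Stack: [2146]
LOAD_CONST → push 1. Stack: [2146, 1]
BINARY_OP >> → 2146 >> 1 = 1073. Stack: [1073]
STORE_FAST y → y=1073. Stack: []
LOAD_FAST_LOAD_FAST w,a → push -31,33. Stack: [-31, 33]
BINARY_OP + → -31 + 33 = 2. Stack: [2]
STORE_FAST k → k=2. Stack: []
LOAD_FAST k → push 2. Stack: [2]
RETURN_VALUE → return 2.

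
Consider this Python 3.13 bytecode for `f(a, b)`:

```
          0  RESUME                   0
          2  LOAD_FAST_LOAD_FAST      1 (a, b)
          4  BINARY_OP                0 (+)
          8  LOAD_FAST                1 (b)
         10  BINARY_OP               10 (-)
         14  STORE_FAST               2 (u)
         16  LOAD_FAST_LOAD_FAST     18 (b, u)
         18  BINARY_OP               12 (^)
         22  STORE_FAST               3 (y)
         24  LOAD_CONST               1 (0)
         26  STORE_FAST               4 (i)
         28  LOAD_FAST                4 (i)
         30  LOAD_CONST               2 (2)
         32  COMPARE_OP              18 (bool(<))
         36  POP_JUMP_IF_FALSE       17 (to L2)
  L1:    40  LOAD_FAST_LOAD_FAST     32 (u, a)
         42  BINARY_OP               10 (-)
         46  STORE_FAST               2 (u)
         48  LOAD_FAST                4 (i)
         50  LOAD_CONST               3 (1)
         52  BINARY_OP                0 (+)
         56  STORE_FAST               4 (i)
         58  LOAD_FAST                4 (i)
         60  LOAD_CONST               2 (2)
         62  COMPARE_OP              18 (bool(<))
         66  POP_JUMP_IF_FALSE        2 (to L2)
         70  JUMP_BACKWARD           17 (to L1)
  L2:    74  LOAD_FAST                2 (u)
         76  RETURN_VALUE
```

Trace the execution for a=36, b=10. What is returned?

LOAD_FAST_LOAD_FAST a,b → push 36,10. Stack: [36, 10]
BINARY_OP + → 36 + 10 = 46. Stack: [46]
LOAD_FAST b → push 10. Stack: [46, 10]
BINARY_OP - → 46 - 10 = 36. Stack: [36]
STORE_FAST u → u=36. Stack: []
LOAD_FAST_LOAD_FAST b,u → push 10,36. Stack: [10, 36]
BINARY_OP ^ → 10 ^ 36 = 46. Stack: [46]
STORE_FAST y → y=46. Stack: []
LOAD_CONST → push 0. Stack: [0]
STORE_FAST i → i=0. Stack: []
LOAD_FAST i → push 0. Stack: [0]
LOAD_CONST → push 2. Stack: [0, 2]
COMPARE_OP bool(<) → 0 vs 2 = True. Stack: [True]
POP_JUMP_IF_FALSE → pop True; no jump. Stack: []
LOAD_FAST_LOAD_FAST u,a → push 36,36. Stack: [36, 36]
BINARY_OP - → 36 - 36 = 0. Stack: [0]
STORE_FAST u → u=0. Stack: []
LOAD_FAST i → push 0. Stack: [0]
LOAD_CONST → push 1. Stack: [0, 1]
BINARY_OP + → 0 + 1 = 1. Stack: [1]
STORE_FAST i → i=1. Stack: []
LOAD_FAST i → push 1. Stack: [1]
LOAD_CONST → push 2. Stack: [1, 2]
COMPARE_OP bool(<) → 1 vs 2 = True. Stack: [True]
POP_JUMP_IF_FALSE → pop True; no jump. Stack: []
LOAD_FAST_LOAD_FAST u,a → push 0,36. Stack: [0, 36]
BINARY_OP - → 0 - 36 = -36. Stack: [-36]
STORE_FAST u → u=-36. Stack: []
LOAD_FAST i → push 1. Stack: [1]
LOAD_CONST → push 1. Stack: [1, 1]
BINARY_OP + → 1 + 1 = 2. Stack: [2]
STORE_FAST i → i=2. Stack: []
LOAD_FAST i → push 2. Stack: [2]
LOAD_CONST → push 2. Stack: [2, 2]
COMPARE_OP bool(<) → 2 vs 2 = False. Stack: [False]
POP_JUMP_IF_FALSE → pop False; jump. Stack: []
LOAD_FAST u → push -36. Stack: [-36]
RETURN_VALUE → return -36.

-36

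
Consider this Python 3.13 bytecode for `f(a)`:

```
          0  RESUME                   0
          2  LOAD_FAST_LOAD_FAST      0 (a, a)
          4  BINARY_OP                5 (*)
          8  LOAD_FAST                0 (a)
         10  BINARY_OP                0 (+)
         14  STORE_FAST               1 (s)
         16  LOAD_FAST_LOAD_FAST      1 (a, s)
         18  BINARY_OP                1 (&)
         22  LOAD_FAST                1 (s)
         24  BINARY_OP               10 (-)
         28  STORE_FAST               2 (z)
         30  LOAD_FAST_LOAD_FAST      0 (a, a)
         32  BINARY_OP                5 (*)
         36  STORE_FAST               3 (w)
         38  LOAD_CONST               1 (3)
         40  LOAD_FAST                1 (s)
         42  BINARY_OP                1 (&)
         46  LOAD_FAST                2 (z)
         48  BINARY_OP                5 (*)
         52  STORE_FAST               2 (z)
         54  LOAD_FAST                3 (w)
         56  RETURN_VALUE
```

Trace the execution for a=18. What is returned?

324

LOAD_FAST_LOAD_FAST a,a → push 18,18. Stack: [18, 18]
BINARY_OP * → 18 * 18 = 324. Stack: [324]
LOAD_FAST a → push 18. Stack: [324, 18]
BINARY_OP + → 324 + 18 = 342. Stack: [342]
STORE_FAST s → s=342. Stack: []
LOAD_FAST_LOAD_FAST a,s → push 18,342. Stack: [18, 342]
BINARY_OP & → 18 & 342 = 18. Stack: [18]
LOAD_FAST s → push 342. Stack: [18, 342]
BINARY_OP - → 18 - 342 = -324. Stack: [-324]
STORE_FAST z → z=-324. Stack: []
LOAD_FAST_LOAD_FAST a,a → push 18,18. Stack: [18, 18]
BINARY_OP * → 18 * 18 = 324. Stack: [324]
STORE_FAST w → w=324. Stack: []
LOAD_CONST → push 3. Stack: [3]
LOAD_FAST s → push 342. Stack: [3, 342]
BINARY_OP & → 3 & 342 = 2. Stack: [2]
LOAD_FAST z → push -324. Stack: [2, -324]
BINARY_OP * → 2 * -324 = -648. Stack: [-648]
STORE_FAST z → z=-648. Stack: []
LOAD_FAST w → push 324. Stack: [324]
RETURN_VALUE → return 324.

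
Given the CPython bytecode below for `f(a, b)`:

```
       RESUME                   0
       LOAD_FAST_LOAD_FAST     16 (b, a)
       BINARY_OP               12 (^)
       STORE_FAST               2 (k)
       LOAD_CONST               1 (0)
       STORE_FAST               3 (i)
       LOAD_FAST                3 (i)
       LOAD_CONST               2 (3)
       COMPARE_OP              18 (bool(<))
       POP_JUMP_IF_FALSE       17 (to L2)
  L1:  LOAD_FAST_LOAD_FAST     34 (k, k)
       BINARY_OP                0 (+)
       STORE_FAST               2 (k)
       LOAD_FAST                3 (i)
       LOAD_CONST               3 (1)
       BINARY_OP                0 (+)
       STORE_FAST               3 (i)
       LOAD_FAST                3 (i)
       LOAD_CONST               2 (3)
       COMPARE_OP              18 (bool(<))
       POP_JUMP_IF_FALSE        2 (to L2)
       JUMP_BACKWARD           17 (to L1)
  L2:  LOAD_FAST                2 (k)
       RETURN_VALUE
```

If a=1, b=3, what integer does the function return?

16

LOAD_FAST_LOAD_FAST b,a → push 3,1. Stack: [3, 1]
BINARY_OP ^ → 3 ^ 1 = 2. Stack: [2]
STORE_FAST k → k=2. Stack: []
LOAD_CONST → push 0. Stack: [0]
STORE_FAST i → i=0. Stack: []
LOAD_FAST i → push 0. Stack: [0]
LOAD_CONST → push 3. Stack: [0, 3]
COMPARE_OP bool(<) → 0 vs 3 = True. Stack: [True]
POP_JUMP_IF_FALSE → pop True; no jump. Stack: []
LOAD_FAST_LOAD_FAST k,k → push 2,2. Stack: [2, 2]
BINARY_OP + → 2 + 2 = 4. Stack: [4]
STORE_FAST k → k=4. Stack: []
LOAD_FAST i → push 0. Stack: [0]
LOAD_CONST → push 1. Stack: [0, 1]
BINARY_OP + → 0 + 1 = 1. Stack: [1]
STORE_FAST i → i=1. Stack: []
LOAD_FAST i → push 1. Stack: [1]
LOAD_CONST → push 3. Stack: [1, 3]
COMPARE_OP bool(<) → 1 vs 3 = True. Stack: [True]
POP_JUMP_IF_FALSE → pop True; no jump. Stack: []
LOAD_FAST_LOAD_FAST k,k → push 4,4. Stack: [4, 4]
BINARY_OP + → 4 + 4 = 8. Stack: [8]
STORE_FAST k → k=8. Stack: []
LOAD_FAST i → push 1. Stack: [1]
LOAD_CONST → push 1. Stack: [1, 1]
BINARY_OP + → 1 + 1 = 2. Stack: [2]
STORE_FAST i → i=2. Stack: []
LOAD_FAST i → push 2. Stack: [2]
LOAD_CONST → push 3. Stack: [2, 3]
COMPARE_OP bool(<) → 2 vs 3 = True. Stack: [True]
POP_JUMP_IF_FALSE → pop True; no jump. Stack: []
LOAD_FAST_LOAD_FAST k,k → push 8,8. Stack: [8, 8]
BINARY_OP + → 8 + 8 = 16. Stack: [16]
STORE_FAST k → k=16. Stack: []
LOAD_FAST i → push 2. Stack: [2]
LOAD_CONST → push 1. Stack: [2, 1]
BINARY_OP + → 2 + 1 = 3. Stack: [3]
STORE_FAST i → i=3. Stack: []
LOAD_FAST i → push 3. Stack: [3]
LOAD_CONST → push 3. Stack: [3, 3]
COMPARE_OP bool(<) → 3 vs 3 = False. Stack: [False]
POP_JUMP_IF_FALSE → pop False; jump. Stack: []
LOAD_FAST k → push 16. Stack: [16]
RETURN_VALUE → return 16.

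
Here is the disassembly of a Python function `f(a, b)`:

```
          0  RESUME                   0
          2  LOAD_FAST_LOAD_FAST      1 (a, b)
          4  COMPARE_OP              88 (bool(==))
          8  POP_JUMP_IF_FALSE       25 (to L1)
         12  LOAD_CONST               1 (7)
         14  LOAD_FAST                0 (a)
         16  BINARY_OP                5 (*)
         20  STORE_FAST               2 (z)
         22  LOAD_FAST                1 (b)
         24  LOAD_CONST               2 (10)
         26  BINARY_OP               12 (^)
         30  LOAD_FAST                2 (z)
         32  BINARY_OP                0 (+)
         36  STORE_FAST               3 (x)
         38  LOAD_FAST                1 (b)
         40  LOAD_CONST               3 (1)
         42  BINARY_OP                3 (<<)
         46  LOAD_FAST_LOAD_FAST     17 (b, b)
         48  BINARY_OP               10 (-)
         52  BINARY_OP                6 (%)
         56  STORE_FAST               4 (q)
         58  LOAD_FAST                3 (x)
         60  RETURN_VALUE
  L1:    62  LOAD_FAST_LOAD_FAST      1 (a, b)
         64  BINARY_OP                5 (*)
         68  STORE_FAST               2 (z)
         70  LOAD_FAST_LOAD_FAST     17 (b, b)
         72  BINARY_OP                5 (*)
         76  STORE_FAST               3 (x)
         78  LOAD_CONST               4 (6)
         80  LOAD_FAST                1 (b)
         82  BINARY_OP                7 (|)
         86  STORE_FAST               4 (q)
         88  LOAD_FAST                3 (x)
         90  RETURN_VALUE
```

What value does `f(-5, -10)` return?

100

LOAD_FAST_LOAD_FAST a,b → push -5,-10. Stack: [-5, -10]
COMPARE_OP bool(==) → -5 vs -10 = False. Stack: [False]
POP_JUMP_IF_FALSE → pop False; jump. Stack: []
LOAD_FAST_LOAD_FAST a,b → push -5,-10. Stack: [-5, -10]
BINARY_OP * → -5 * -10 = 50. Stack: [50]
STORE_FAST z → z=50. Stack: []
LOAD_FAST_LOAD_FAST b,b → push -10,-10. Stack: [-10, -10]
BINARY_OP * → -10 * -10 = 100. Stack: [100]
STORE_FAST x → x=100. Stack: []
LOAD_CONST → push 6. Stack: [6]
LOAD_FAST b → push -10. Stack: [6, -10]
BINARY_OP | → 6 | -10 = -10. Stack: [-10]
STORE_FAST q → q=-10. Stack: []
LOAD_FAST x → push 100. Stack: [100]
RETURN_VALUE → return 100.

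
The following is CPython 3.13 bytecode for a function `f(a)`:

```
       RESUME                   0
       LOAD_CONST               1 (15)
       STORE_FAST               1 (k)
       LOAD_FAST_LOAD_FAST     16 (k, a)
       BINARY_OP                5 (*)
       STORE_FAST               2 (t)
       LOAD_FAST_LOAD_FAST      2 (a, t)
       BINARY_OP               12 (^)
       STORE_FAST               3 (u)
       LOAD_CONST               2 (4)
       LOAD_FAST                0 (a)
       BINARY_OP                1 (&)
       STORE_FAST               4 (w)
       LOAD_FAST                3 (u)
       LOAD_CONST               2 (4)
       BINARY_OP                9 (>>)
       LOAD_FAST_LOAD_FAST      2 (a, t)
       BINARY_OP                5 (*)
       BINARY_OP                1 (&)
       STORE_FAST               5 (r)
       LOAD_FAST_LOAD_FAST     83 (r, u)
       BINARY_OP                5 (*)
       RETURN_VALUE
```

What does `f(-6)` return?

368

LOAD_CONST → push 15. Stack: [15]
STORE_FAST k → k=15. Stack: []
LOAD_FAST_LOAD_FAST k,a → push 15,-6. Stack: [15, -6]
BINARY_OP * → 15 * -6 = -90. Stack: [-90]
STORE_FAST t → t=-90. Stack: []
LOAD_FAST_LOAD_FAST a,t → push -6,-90. Stack: [-6, -90]
BINARY_OP ^ → -6 ^ -90 = 92. Stack: [92]
STORE_FAST u → u=92. Stack: []
LOAD_CONST → push 4. Stack: [4]
LOAD_FAST a → push -6. Stack: [4, -6]
BINARY_OP & → 4 & -6 = 0. Stack: [0]
STORE_FAST w → w=0. Stack: []
LOAD_FAST u → push 92. Stack: [92]
LOAD_CONST → push 4. Stack: [92, 4]
BINARY_OP >> → 92 >> 4 = 5. Stack: [5]
LOAD_FAST_LOAD_FAST a,t → push -6,-90. Stack: [5, -6, -90]
BINARY_OP * → -6 * -90 = 540. Stack: [5, 540]
BINARY_OP & → 5 & 540 = 4. Stack: [4]
STORE_FAST r → r=4. Stack: []
LOAD_FAST_LOAD_FAST r,u → push 4,92. Stack: [4, 92]
BINARY_OP * → 4 * 92 = 368. Stack: [368]
RETURN_VALUE → return 368.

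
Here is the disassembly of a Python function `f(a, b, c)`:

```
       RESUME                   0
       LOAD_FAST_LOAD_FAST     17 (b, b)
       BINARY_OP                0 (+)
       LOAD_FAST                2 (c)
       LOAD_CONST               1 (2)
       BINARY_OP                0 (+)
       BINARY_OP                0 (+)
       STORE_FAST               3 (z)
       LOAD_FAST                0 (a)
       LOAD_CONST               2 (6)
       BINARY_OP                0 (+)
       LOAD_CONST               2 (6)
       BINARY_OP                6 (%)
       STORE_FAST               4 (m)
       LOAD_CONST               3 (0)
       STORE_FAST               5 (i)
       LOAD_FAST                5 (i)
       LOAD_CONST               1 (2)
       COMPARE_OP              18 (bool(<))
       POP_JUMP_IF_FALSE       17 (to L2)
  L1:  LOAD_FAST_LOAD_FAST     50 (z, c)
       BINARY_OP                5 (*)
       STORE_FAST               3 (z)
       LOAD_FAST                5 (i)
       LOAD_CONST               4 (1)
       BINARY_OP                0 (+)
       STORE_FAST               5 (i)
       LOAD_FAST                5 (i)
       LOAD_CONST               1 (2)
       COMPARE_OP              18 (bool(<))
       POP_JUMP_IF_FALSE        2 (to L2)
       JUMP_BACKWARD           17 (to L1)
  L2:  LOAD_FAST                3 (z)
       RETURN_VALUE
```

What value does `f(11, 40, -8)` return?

4736

LOAD_FAST_LOAD_FAST b,b → push 40,40. Stack: [40, 40]
BINARY_OP + → 40 + 40 = 80. Stack: [80]
LOAD_FAST c → push -8. Stack: [80, -8]
LOAD_CONST → push 2. Stack: [80, -8, 2]
BINARY_OP + → -8 + 2 = -6. Stack: [80, -6]
BINARY_OP + → 80 + -6 = 74. Stack: [74]
STORE_FAST z → z=74. Stack: []
LOAD_FAST a → push 11. Stack: [11]
LOAD_CONST → push 6. Stack: [11, 6]
BINARY_OP + → 11 + 6 = 17. Stack: [17]
LOAD_CONST → push 6. Stack: [17, 6]
BINARY_OP % → 17 % 6 = 5. Stack: [5]
STORE_FAST m → m=5. Stack: []
LOAD_CONST → push 0. Stack: [0]
STORE_FAST i → i=0. Stack: []
LOAD_FAST i → push 0. Stack: [0]
LOAD_CONST → push 2. Stack: [0, 2]
COMPARE_OP bool(<) → 0 vs 2 = True. Stack: [True]
POP_JUMP_IF_FALSE → pop True; no jump. Stack: []
LOAD_FAST_LOAD_FAST z,c → push 74,-8. Stack: [74, -8]
BINARY_OP * → 74 * -8 = -592. Stack: [-592]
STORE_FAST z → z=-592. Stack: []
LOAD_FAST i → push 0. Stack: [0]
LOAD_CONST → push 1. Stack: [0, 1]
BINARY_OP + → 0 + 1 = 1. Stack: [1]
STORE_FAST i → i=1. Stack: []
LOAD_FAST i → push 1. Stack: [1]
LOAD_CONST → push 2. Stack: [1, 2]
COMPARE_OP bool(<) → 1 vs 2 = True. Stack: [True]
POP_JUMP_IF_FALSE → pop True; no jump. Stack: []
LOAD_FAST_LOAD_FAST z,c → push -592,-8. Stack: [-592, -8]
BINARY_OP * → -592 * -8 = 4736. Stack: [4736]
STORE_FAST z → z=4736. Stack: []
LOAD_FAST i → push 1. Stack: [1]
LOAD_CONST → push 1. Stack: [1, 1]
BINARY_OP + → 1 + 1 = 2. Stack: [2]
STORE_FAST i → i=2. Stack: []
LOAD_FAST i → push 2. Stack: [2]
LOAD_CONST → push 2. Stack: [2, 2]
COMPARE_OP bool(<) → 2 vs 2 = False. Stack: [False]
POP_JUMP_IF_FALSE → pop False; jump. Stack: []
LOAD_FAST z → push 4736. Stack: [4736]
RETURN_VALUE → return 4736.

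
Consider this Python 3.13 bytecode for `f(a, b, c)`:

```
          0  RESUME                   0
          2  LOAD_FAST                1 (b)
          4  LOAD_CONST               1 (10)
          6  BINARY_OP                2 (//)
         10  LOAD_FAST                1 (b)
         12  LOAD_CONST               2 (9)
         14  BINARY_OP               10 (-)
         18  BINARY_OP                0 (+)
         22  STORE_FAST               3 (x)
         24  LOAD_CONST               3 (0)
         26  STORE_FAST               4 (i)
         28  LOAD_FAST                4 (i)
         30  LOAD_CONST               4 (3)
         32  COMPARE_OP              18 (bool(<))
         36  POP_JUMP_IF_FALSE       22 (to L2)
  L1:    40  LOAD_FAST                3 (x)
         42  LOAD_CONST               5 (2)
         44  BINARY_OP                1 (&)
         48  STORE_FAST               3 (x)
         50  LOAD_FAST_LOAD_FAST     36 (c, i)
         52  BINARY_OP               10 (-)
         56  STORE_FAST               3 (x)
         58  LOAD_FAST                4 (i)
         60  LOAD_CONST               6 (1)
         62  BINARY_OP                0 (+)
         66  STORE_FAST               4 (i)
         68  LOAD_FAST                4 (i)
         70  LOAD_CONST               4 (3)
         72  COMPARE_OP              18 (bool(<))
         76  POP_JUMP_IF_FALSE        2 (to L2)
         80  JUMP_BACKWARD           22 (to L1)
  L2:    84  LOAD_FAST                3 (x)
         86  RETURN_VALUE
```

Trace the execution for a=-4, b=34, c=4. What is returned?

2

LOAD_FAST b → push 34. Stack: [34]
LOAD_CONST → push 10. Stack: [34, 10]
BINARY_OP // → 34 // 10 = 3. Stack: [3]
LOAD_FAST b → push 34. Stack: [3, 34]
LOAD_CONST → push 9. Stack: [3, 34, 9]
BINARY_OP - → 34 - 9 = 25. Stack: [3, 25]
BINARY_OP + → 3 + 25 = 28. Stack: [28]
STORE_FAST x → x=28. Stack: []
LOAD_CONST → push 0. Stack: [0]
STORE_FAST i → i=0. Stack: []
LOAD_FAST i → push 0. Stack: [0]
LOAD_CONST → push 3. Stack: [0, 3]
COMPARE_OP bool(<) → 0 vs 3 = True. Stack: [True]
POP_JUMP_IF_FALSE → pop True; no jump. Stack: []
LOAD_FAST x → push 28. Stack: [28]
LOAD_CONST → push 2. Stack: [28, 2]
BINARY_OP & → 28 & 2 = 0. Stack: [0]
STORE_FAST x → x=0. Stack: []
LOAD_FAST_LOAD_FAST c,i → push 4,0. Stack: [4, 0]
BINARY_OP - → 4 - 0 = 4. Stack: [4]
STORE_FAST x → x=4. Stack: []
LOAD_FAST i → push 0. Stack: [0]
LOAD_CONST → push 1. Stack: [0, 1]
BINARY_OP + → 0 + 1 = 1. Stack: [1]
STORE_FAST i → i=1. Stack: []
LOAD_FAST i → push 1. Stack: [1]
LOAD_CONST → push 3. Stack: [1, 3]
COMPARE_OP bool(<) → 1 vs 3 = True. Stack: [True]
POP_JUMP_IF_FALSE → pop True; no jump. Stack: []
LOAD_FAST x → push 4. Stack: [4]
LOAD_CONST → push 2. Stack: [4, 2]
BINARY_OP & → 4 & 2 = 0. Stack: [0]
STORE_FAST x → x=0. Stack: []
LOAD_FAST_LOAD_FAST c,i → push 4,1. Stack: [4, 1]
BINARY_OP - → 4 - 1 = 3. Stack: [3]
STORE_FAST x → x=3. Stack: []
LOAD_FAST i → push 1. Stack: [1]
LOAD_CONST → push 1. Stack: [1, 1]
BINARY_OP + → 1 + 1 = 2. Stack: [2]
STORE_FAST i → i=2. Stack: []
LOAD_FAST i → push 2. Stack: [2]
LOAD_CONST → push 3. Stack: [2, 3]
COMPARE_OP bool(<) → 2 vs 3 = True. Stack: [True]
POP_JUMP_IF_FALSE → pop True; no jump. Stack: []
LOAD_FAST x → push 3. Stack: [3]
LOAD_CONST → push 2. Stack: [3, 2]
BINARY_OP & → 3 & 2 = 2. Stack: [2]
STORE_FAST x → x=2. Stack: []
LOAD_FAST_LOAD_FAST c,i → push 4,2. Stack: [4, 2]
BINARY_OP - → 4 - 2 = 2. Stack: [2]
STORE_FAST x → x=2. Stack: []
LOAD_FAST i → push 2. Stack: [2]
LOAD_CONST → push 1. Stack: [2, 1]
BINARY_OP + → 2 + 1 = 3. Stack: [3]
STORE_FAST i → i=3. Stack: []
LOAD_FAST i → push 3. Stack: [3]
LOAD_CONST → push 3. Stack: [3, 3]
COMPARE_OP bool(<) → 3 vs 3 = False. Stack: [False]
POP_JUMP_IF_FALSE → pop False; jump. Stack: []
LOAD_FAST x → push 2. Stack: [2]
RETURN_VALUE → return 2.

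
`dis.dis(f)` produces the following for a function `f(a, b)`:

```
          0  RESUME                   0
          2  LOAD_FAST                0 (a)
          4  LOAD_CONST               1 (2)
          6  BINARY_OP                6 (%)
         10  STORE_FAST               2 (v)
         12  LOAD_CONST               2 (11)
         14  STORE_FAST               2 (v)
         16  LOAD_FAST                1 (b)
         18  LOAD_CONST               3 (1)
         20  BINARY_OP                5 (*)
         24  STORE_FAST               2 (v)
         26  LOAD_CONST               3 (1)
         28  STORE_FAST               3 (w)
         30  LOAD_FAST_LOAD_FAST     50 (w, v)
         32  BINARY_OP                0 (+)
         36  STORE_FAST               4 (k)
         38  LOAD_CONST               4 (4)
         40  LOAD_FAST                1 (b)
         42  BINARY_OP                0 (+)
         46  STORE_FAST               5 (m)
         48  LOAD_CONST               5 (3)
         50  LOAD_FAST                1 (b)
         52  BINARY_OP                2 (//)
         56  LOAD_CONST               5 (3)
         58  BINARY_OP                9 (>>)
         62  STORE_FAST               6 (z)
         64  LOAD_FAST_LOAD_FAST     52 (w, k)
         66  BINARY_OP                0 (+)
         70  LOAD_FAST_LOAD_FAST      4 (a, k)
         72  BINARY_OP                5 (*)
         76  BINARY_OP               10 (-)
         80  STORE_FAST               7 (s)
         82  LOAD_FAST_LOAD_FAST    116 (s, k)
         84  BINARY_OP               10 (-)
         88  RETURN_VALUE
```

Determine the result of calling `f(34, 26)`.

-917

LOAD_FAST a → push 34. Stack: [34]
LOAD_CONST → push 2. Stack: [34, 2]
BINARY_OP % → 34 % 2 = 0. Stack: [0]
STORE_FAST v → v=0. Stack: []
LOAD_CONST → push 11. Stack: [11]
STORE_FAST v → v=11. Stack: []
LOAD_FAST b → push 26. Stack: [26]
LOAD_CONST → push 1. Stack: [26, 1]
BINARY_OP * → 26 * 1 = 26. Stack: [26]
STORE_FAST v → v=26. Stack: []
LOAD_CONST → push 1. Stack: [1]
STORE_FAST w → w=1. Stack: []
LOAD_FAST_LOAD_FAST w,v → push 1,26. Stack: [1, 26]
BINARY_OP + → 1 + 26 = 27. Stack: [27]
STORE_FAST k → k=27. Stack: []
LOAD_CONST → push 4. Stack: [4]
LOAD_FAST b → push 26. Stack: [4, 26]
BINARY_OP + → 4 + 26 = 30. Stack: [30]
STORE_FAST m → m=30. Stack: []
LOAD_CONST → push 3. Stack: [3]
LOAD_FAST b → push 26. Stack: [3, 26]
BINARY_OP // → 3 // 26 = 0. Stack: [0]
LOAD_CONST → push 3. Stack: [0, 3]
BINARY_OP >> → 0 >> 3 = 0. Stack: [0]
STORE_FAST z → z=0. Stack: []
LOAD_FAST_LOAD_FAST w,k → push 1,27. Stack: [1, 27]
BINARY_OP + → 1 + 27 = 28. Stack: [28]
LOAD_FAST_LOAD_FAST a,k → push 34,27. Stack: [28, 34, 27]
BINARY_OP * → 34 * 27 = 918. Stack: [28, 918]
BINARY_OP - → 28 - 918 = -890. Stack: [-890]
STORE_FAST s → s=-890. Stack: []
LOAD_FAST_LOAD_FAST s,k → push -890,27. Stack: [-890, 27]
BINARY_OP - → -890 - 27 = -917. Stack: [-917]
RETURN_VALUE → return -917.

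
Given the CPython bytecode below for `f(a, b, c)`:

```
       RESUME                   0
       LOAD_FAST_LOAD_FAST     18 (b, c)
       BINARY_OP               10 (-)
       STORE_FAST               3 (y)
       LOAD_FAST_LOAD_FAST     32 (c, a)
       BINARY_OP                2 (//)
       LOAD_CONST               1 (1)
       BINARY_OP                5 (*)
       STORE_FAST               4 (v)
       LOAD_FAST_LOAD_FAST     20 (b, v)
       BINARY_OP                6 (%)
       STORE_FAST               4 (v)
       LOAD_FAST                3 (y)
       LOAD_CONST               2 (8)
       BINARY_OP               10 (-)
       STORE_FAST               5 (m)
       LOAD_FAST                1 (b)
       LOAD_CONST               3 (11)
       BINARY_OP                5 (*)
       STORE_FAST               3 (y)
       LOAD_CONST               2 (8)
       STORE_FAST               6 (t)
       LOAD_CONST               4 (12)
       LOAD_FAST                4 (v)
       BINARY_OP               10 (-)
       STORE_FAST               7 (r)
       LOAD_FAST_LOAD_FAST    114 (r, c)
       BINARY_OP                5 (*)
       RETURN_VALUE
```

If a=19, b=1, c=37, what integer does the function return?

444

LOAD_FAST_LOAD_FAST b,c → push 1,37. Stack: [1, 37]
BINARY_OP - → 1 - 37 = -36. Stack: [-36]
STORE_FAST y → y=-36. Stack: []
LOAD_FAST_LOAD_FAST c,a → push 37,19. Stack: [37, 19]
BINARY_OP // → 37 // 19 = 1. Stack: [1]
LOAD_CONST → push 1. Stack: [1, 1]
BINARY_OP * → 1 * 1 = 1. Stack: [1]
STORE_FAST v → v=1. Stack: []
LOAD_FAST_LOAD_FAST b,v → push 1,1. Stack: [1, 1]
BINARY_OP % → 1 % 1 = 0. Stack: [0]
STORE_FAST v → v=0. Stack: []
LOAD_FAST y → push -36. Stack: [-36]
LOAD_CONST → push 8. Stack: [-36, 8]
BINARY_OP - → -36 - 8 = -44. Stack: [-44]
STORE_FAST m → m=-44. Stack: []
LOAD_FAST b → push 1. Stack: [1]
LOAD_CONST → push 11. Stack: [1, 11]
BINARY_OP * → 1 * 11 = 11. Stack: [11]
STORE_FAST y → y=11. Stack: []
LOAD_CONST → push 8. Stack: [8]
STORE_FAST t → t=8. Stack: []
LOAD_CONST → push 12. Stack: [12]
LOAD_FAST v → push 0. Stack: [12, 0]
BINARY_OP - → 12 - 0 = 12. Stack: [12]
STORE_FAST r → r=12. Stack: []
LOAD_FAST_LOAD_FAST r,c → push 12,37. Stack: [12, 37]
BINARY_OP * → 12 * 37 = 444. Stack: [444]
RETURN_VALUE → return 444.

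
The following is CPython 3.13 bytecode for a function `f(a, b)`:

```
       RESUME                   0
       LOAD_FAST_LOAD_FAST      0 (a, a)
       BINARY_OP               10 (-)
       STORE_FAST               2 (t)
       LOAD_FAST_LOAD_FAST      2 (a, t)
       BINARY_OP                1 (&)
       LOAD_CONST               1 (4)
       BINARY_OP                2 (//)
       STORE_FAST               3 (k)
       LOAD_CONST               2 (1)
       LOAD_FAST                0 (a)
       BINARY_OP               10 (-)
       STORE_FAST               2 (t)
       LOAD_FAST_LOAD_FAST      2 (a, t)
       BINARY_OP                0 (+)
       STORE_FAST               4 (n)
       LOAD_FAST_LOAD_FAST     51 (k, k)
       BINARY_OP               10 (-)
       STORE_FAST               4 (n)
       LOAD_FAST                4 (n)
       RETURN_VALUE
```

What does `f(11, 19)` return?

0

LOAD_FAST_LOAD_FAST a,a → push 11,11. Stack: [11, 11]
BINARY_OP - → 11 - 11 = 0. Stack: [0]
STORE_FAST t → t=0. Stack: []
LOAD_FAST_LOAD_FAST a,t → push 11,0. Stack: [11, 0]
BINARY_OP & → 11 & 0 = 0. Stack: [0]
LOAD_CONST → push 4. Stack: [0, 4]
BINARY_OP // → 0 // 4 = 0. Stack: [0]
STORE_FAST k → k=0. Stack: []
LOAD_CONST → push 1. Stack: [1]
LOAD_FAST a → push 11. Stack: [1, 11]
BINARY_OP - → 1 - 11 = -10. Stack: [-10]
STORE_FAST t → t=-10. Stack: []
LOAD_FAST_LOAD_FAST a,t → push 11,-10. Stack: [11, -10]
BINARY_OP + → 11 + -10 = 1. Stack: [1]
STORE_FAST n → n=1. Stack: []
LOAD_FAST_LOAD_FAST k,k → push 0,0. Stack: [0, 0]
BINARY_OP - → 0 - 0 = 0. Stack: [0]
STORE_FAST n → n=0. Stack: []
LOAD_FAST n → push 0. Stack: [0]
RETURN_VALUE → return 0.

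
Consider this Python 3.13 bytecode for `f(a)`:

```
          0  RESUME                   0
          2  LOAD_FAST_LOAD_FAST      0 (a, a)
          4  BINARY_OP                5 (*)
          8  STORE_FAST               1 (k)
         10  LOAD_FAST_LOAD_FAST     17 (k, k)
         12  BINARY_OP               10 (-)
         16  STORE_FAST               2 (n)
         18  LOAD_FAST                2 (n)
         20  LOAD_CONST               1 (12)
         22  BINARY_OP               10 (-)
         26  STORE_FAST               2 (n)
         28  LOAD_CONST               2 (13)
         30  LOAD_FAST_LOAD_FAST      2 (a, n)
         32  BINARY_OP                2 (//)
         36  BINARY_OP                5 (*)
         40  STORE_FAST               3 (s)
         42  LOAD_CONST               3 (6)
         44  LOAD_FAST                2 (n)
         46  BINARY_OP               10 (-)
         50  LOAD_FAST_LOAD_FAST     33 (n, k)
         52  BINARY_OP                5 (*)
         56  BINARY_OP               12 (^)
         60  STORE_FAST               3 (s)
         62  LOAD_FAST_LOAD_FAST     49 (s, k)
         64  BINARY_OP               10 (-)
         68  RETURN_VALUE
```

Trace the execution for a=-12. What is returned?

-1854

LOAD_FAST_LOAD_FAST a,a → push -12,-12. Stack: [-12, -12]
BINARY_OP * → -12 * -12 = 144. Stack: [144]
STORE_FAST k → k=144. Stack: []
LOAD_FAST_LOAD_FAST k,k → push 144,144. Stack: [144, 144]
BINARY_OP - → 144 - 144 = 0. Stack: [0]
STORE_FAST n → n=0. Stack: []
LOAD_FAST n → push 0. Stack: [0]
LOAD_CONST → push 12. Stack: [0, 12]
BINARY_OP - → 0 - 12 = -12. Stack: [-12]
STORE_FAST n → n=-12. Stack: []
LOAD_CONST → push 13. Stack: [13]
LOAD_FAST_LOAD_FAST a,n → push -12,-12. Stack: [13, -12, -12]
BINARY_OP // → -12 // -12 = 1. Stack: [13, 1]
BINARY_OP * → 13 * 1 = 13. Stack: [13]
STORE_FAST s → s=13. Stack: []
LOAD_CONST → push 6. Stack: [6]
LOAD_FAST n → push -12. Stack: [6, -12]
BINARY_OP - → 6 - -12 = 18. Stack: [18]
LOAD_FAST_LOAD_FAST n,k → push -12,144. Stack: [18, -12, 144]
BINARY_OP * → -12 * 144 = -1728. Stack: [18, -1728]
BINARY_OP ^ → 18 ^ -1728 = -1710. Stack: [-1710]
STORE_FAST s → s=-1710. Stack: []
LOAD_FAST_LOAD_FAST s,k → push -1710,144. Stack: [-1710, 144]
BINARY_OP - → -1710 - 144 = -1854. Stack: [-1854]
RETURN_VALUE → return -1854.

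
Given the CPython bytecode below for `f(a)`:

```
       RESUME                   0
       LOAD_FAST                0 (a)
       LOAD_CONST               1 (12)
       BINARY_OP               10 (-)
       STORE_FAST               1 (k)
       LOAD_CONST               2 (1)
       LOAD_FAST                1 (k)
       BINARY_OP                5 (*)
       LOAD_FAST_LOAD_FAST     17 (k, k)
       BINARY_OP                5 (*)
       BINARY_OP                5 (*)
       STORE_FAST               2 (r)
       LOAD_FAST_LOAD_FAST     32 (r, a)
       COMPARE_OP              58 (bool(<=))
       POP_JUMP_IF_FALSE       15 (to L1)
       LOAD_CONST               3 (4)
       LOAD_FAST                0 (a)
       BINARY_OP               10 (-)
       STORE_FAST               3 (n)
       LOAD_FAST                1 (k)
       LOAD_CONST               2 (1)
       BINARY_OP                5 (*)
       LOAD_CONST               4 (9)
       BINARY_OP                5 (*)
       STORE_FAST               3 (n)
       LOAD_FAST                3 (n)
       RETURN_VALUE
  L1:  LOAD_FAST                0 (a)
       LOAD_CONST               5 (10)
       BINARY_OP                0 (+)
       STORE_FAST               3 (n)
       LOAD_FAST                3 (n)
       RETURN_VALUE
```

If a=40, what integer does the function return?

LOAD_FAST a → push 40. Stack: [40]
LOAD_CONST → push 12. Stack: [40, 12]
BINARY_OP - → 40 - 12 = 28. Stack: [28]
STORE_FAST k → k=28. Stack: []
LOAD_CONST → push 1. Stack: [1]
LOAD_FAST k → push 28. Stack: [1, 28]
BINARY_OP * → 1 * 28 = 28. Stack: [28]
LOAD_FAST_LOAD_FAST k,k → push 28,28. Stack: [28, 28, 28]
BINARY_OP * → 28 * 28 = 784. Stack: [28, 784]
BINARY_OP * → 28 * 784 = 21952. Stack: [21952]
STORE_FAST r → r=21952. Stack: []
LOAD_FAST_LOAD_FAST r,a → push 21952,40. Stack: [21952, 40]
COMPARE_OP bool(<=) → 21952 vs 40 = False. Stack: [False]
POP_JUMP_IF_FALSE → pop False; jump. Stack: []
LOAD_FAST a → push 40. Stack: [40]
LOAD_CONST → push 10. Stack: [40, 10]
BINARY_OP + → 40 + 10 = 50. Stack: [50]
STORE_FAST n → n=50. Stack: []
LOAD_FAST n → push 50. Stack: [50]
RETURN_VALUE → return 50.

50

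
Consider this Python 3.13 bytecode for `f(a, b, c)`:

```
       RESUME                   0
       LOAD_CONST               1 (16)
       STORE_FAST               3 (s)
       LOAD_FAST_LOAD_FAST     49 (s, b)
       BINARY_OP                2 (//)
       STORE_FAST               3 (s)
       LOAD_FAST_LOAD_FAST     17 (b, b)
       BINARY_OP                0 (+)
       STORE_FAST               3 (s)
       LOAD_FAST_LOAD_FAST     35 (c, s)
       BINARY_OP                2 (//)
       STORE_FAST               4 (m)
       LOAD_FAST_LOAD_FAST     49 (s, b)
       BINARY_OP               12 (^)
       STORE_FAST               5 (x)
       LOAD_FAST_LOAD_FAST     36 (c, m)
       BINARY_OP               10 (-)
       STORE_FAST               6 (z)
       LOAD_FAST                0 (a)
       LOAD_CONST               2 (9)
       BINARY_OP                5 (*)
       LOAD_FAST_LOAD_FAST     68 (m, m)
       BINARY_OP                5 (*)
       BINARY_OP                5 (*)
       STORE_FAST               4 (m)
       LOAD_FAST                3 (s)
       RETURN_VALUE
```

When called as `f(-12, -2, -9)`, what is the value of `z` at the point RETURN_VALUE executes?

-11

LOAD_CONST → push 16. Stack: [16]
STORE_FAST s → s=16. Stack: []
LOAD_FAST_LOAD_FAST s,b → push 16,-2. Stack: [16, -2]
BINARY_OP // → 16 // -2 = -8. Stack: [-8]
STORE_FAST s → s=-8. Stack: []
LOAD_FAST_LOAD_FAST b,b → push -2,-2. Stack: [-2, -2]
BINARY_OP + → -2 + -2 = -4. Stack: [-4]
STORE_FAST s → s=-4. Stack: []
LOAD_FAST_LOAD_FAST c,s → push -9,-4. Stack: [-9, -4]
BINARY_OP // → -9 // -4 = 2. Stack: [2]
STORE_FAST m → m=2. Stack: []
LOAD_FAST_LOAD_FAST s,b → push -4,-2. Stack: [-4, -2]
BINARY_OP ^ → -4 ^ -2 = 2. Stack: [2]
STORE_FAST x → x=2. Stack: []
LOAD_FAST_LOAD_FAST c,m → push -9,2. Stack: [-9, 2]
BINARY_OP - → -9 - 2 = -11. Stack: [-11]
STORE_FAST z → z=-11. Stack: []
LOAD_FAST a → push -12. Stack: [-12]
LOAD_CONST → push 9. Stack: [-12, 9]
BINARY_OP * → -12 * 9 = -108. Stack: [-108]
LOAD_FAST_LOAD_FAST m,m → push 2,2. Stack: [-108, 2, 2]
BINARY_OP * → 2 * 2 = 4. Stack: [-108, 4]
BINARY_OP * → -108 * 4 = -432. Stack: [-432]
STORE_FAST m → m=-432. Stack: []
LOAD_FAST s → push -4. Stack: [-4]
RETURN_VALUE → return -4.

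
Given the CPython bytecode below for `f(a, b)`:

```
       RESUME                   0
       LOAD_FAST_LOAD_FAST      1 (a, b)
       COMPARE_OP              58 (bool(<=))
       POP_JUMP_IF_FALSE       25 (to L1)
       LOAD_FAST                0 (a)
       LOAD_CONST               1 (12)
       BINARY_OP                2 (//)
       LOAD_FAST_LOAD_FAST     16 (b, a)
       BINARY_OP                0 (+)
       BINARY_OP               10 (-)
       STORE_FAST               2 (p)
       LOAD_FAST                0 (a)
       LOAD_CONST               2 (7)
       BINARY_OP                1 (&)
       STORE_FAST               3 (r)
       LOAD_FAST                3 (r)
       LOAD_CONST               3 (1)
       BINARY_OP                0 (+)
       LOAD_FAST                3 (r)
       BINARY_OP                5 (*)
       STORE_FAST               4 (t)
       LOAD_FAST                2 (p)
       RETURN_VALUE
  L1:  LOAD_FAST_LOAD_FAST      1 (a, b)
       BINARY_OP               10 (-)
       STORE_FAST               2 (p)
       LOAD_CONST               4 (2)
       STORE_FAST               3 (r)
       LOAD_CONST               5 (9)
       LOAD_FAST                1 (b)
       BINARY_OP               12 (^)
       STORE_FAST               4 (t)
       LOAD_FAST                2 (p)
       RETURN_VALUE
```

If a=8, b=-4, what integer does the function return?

LOAD_FAST_LOAD_FAST a,b → push 8,-4. Stack: [8, -4]
COMPARE_OP bool(<=) → 8 vs -4 = False. Stack: [False]
POP_JUMP_IF_FALSE → pop False; jump. Stack: []
LOAD_FAST_LOAD_FAST a,b → push 8,-4. Stack: [8, -4]
BINARY_OP - → 8 - -4 = 12. Stack: [12]
STORE_FAST p → p=12. Stack: []
LOAD_CONST → push 2. Stack: [2]
STORE_FAST r → r=2. Stack: []
LOAD_CONST → push 9. Stack: [9]
LOAD_FAST b → push -4. Stack: [9, -4]
BINARY_OP ^ → 9 ^ -4 = -11. Stack: [-11]
STORE_FAST t → t=-11. Stack: []
LOAD_FAST p → push 12. Stack: [12]
RETURN_VALUE → return 12.

12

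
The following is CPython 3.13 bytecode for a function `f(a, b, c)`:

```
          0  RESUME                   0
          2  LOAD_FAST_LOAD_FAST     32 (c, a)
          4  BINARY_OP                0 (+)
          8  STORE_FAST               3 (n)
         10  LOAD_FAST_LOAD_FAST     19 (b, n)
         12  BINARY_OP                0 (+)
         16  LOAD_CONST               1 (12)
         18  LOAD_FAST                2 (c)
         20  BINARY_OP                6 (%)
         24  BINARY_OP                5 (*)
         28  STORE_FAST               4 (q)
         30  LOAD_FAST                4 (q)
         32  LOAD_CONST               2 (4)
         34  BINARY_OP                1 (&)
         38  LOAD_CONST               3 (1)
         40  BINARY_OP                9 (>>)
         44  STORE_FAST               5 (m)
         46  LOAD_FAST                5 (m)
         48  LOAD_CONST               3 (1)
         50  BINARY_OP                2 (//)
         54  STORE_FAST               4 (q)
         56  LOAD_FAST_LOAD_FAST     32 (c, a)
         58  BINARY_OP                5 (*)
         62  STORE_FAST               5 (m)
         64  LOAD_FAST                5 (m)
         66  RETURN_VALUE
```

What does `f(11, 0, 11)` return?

121

LOAD_FAST_LOAD_FAST c,a → push 11,11. Stack: [11, 11]
BINARY_OP + → 11 + 11 = 22. Stack: [22]
STORE_FAST n → n=22. Stack: []
LOAD_FAST_LOAD_FAST b,n → push 0,22. Stack: [0, 22]
BINARY_OP + → 0 + 22 = 22. Stack: [22]
LOAD_CONST → push 12. Stack: [22, 12]
LOAD_FAST c → push 11. Stack: [22, 12, 11]
BINARY_OP % → 12 % 11 = 1. Stack: [22, 1]
BINARY_OP * → 22 * 1 = 22. Stack: [22]
STORE_FAST q → q=22. Stack: []
LOAD_FAST q → push 22. Stack: [22]
LOAD_CONST → push 4. Stack: [22, 4]
BINARY_OP & → 22 & 4 = 4. Stack: [4]
LOAD_CONST → push 1. Stack: [4, 1]
BINARY_OP >> → 4 >> 1 = 2. Stack: [2]
STORE_FAST m → m=2. Stack: []
LOAD_FAST m → push 2. Stack: [2]
LOAD_CONST → push 1. Stack: [2, 1]
BINARY_OP // → 2 // 1 = 2. Stack: [2]
STORE_FAST q → q=2. Stack: []
LOAD_FAST_LOAD_FAST c,a → push 11,11. Stack: [11, 11]
BINARY_OP * → 11 * 11 = 121. Stack: [121]
STORE_FAST m → m=121. Stack: []
LOAD_FAST m → push 121. Stack: [121]
RETURN_VALUE → return 121.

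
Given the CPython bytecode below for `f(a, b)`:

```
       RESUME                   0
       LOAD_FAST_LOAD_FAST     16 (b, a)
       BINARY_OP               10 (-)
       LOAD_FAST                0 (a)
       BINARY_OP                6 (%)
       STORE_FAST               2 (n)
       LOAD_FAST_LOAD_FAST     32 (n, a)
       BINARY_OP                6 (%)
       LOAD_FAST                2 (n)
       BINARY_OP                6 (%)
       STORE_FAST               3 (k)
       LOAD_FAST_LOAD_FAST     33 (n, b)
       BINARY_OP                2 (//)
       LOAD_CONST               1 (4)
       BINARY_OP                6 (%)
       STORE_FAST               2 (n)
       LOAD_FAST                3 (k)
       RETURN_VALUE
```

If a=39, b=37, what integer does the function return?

LOAD_FAST_LOAD_FAST b,a → push 37,39. Stack: [37, 39]
BINARY_OP - → 37 - 39 = -2. Stack: [-2]
LOAD_FAST a → push 39. Stack: [-2, 39]
BINARY_OP % → -2 % 39 = 37. Stack: [37]
STORE_FAST n → n=37. Stack: []
LOAD_FAST_LOAD_FAST n,a → push 37,39. Stack: [37, 39]
BINARY_OP % → 37 % 39 = 37. Stack: [37]
LOAD_FAST n → push 37. Stack: [37, 37]
BINARY_OP % → 37 % 37 = 0. Stack: [0]
STORE_FAST k → k=0. Stack: []
LOAD_FAST_LOAD_FAST n,b → push 37,37. Stack: [37, 37]
BINARY_OP // → 37 // 37 = 1. Stack: [1]
LOAD_CONST → push 4. Stack: [1, 4]
BINARY_OP % → 1 % 4 = 1. Stack: [1]
STORE_FAST n → n=1. Stack: []
LOAD_FAST k → push 0. Stack: [0]
RETURN_VALUE → return 0.

0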